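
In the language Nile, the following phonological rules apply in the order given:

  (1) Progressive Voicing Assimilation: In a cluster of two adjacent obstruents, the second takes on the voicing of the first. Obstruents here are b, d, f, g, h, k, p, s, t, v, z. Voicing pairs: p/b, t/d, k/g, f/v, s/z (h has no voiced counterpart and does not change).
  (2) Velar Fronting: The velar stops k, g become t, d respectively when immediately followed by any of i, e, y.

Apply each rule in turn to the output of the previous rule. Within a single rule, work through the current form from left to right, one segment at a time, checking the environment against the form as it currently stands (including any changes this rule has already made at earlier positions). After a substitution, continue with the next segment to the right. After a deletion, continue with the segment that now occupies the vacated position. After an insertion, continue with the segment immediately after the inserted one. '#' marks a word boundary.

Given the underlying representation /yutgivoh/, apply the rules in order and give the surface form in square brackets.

[yuttivoh]

(1) Progressive Voicing Assimilation: [yutgivoh] → [yutkivoh]
(2) Velar Fronting: [yutkivoh] → [yuttivoh]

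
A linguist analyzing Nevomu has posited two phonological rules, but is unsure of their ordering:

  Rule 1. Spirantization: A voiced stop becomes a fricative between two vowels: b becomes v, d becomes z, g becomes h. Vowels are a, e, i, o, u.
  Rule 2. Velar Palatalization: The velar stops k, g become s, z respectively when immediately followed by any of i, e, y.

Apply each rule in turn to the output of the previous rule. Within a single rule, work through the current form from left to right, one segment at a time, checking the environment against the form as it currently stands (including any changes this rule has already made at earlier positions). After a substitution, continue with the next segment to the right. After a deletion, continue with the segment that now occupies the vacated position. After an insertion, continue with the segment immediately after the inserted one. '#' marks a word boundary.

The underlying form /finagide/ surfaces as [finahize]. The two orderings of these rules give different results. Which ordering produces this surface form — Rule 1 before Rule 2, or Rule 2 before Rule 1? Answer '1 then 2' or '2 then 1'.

Order 1 then 2:
  1 Spirantization: [finagide] → [finahize]
  2 Velar Palatalization: no change — [finahize]
  result: [finahize]
Order 2 then 1:
  2 Velar Palatalization: [finagide] → [finazide]
  1 Spirantization: [finazide] → [finazize]
  result: [finazize]

1 then 2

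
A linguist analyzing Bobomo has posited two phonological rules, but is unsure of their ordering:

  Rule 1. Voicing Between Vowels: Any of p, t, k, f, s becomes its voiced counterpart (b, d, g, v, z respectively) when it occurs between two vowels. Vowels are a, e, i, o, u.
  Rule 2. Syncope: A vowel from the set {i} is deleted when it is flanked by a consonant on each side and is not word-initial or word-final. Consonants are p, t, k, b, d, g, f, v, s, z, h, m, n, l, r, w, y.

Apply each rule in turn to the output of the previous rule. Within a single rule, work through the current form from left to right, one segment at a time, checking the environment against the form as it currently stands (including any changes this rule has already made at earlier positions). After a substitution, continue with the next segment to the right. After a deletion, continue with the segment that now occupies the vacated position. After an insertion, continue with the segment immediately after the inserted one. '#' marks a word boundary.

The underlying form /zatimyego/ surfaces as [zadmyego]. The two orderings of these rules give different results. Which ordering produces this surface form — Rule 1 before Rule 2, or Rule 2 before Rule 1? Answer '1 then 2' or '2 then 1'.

1 then 2

Order 1 then 2:
  1 Voicing Between Vowels: [zatimyego] → [zadimyego]
  2 Syncope: [zadimyego] → [zadmyego]
  result: [zadmyego]
Order 2 then 1:
  2 Syncope: [zatimyego] → [zatmyego]
  1 Voicing Between Vowels: no change — [zatmyego]
  result: [zatmyego]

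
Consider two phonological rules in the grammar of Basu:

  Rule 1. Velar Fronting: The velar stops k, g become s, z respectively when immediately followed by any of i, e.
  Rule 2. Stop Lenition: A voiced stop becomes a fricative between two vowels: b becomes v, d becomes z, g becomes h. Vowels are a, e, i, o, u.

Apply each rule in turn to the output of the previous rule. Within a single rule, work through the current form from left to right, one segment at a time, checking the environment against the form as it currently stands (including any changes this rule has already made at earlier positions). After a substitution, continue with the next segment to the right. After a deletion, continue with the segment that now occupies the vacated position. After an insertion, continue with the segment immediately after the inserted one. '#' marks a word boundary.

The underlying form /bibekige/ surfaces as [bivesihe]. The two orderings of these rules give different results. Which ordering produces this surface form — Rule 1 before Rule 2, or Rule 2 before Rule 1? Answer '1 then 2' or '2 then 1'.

2 then 1

Order 1 then 2:
  1 Velar Fronting: [bibekige] → [bibesize]
  2 Stop Lenition: [bibesize] → [bivesize]
  result: [bivesize]
Order 2 then 1:
  2 Stop Lenition: [bibekige] → [bivekihe]
  1 Velar Fronting: [bivekihe] → [bivesihe]
  result: [bivesihe]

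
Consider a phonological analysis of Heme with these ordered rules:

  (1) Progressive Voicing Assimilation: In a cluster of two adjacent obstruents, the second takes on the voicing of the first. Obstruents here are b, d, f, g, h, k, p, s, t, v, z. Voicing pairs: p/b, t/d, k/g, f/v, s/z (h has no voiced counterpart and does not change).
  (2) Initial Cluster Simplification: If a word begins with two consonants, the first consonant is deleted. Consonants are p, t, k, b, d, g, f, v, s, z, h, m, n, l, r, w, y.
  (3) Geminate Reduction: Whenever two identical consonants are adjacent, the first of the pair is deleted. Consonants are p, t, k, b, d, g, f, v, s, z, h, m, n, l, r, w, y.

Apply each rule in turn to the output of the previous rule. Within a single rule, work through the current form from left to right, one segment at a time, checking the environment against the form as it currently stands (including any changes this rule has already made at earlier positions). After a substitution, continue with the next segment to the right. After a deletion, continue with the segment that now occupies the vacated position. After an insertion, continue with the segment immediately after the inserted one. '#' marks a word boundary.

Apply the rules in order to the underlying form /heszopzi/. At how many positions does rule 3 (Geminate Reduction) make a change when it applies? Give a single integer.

1

(1) Progressive Voicing Assimilation: [heszopzi] → [hessopsi]
(2) Initial Cluster Simplification: no change — [hessopsi]
(3) Geminate Reduction: [hessopsi] → [hesopsi]
Rule 3 changed 1 position(s).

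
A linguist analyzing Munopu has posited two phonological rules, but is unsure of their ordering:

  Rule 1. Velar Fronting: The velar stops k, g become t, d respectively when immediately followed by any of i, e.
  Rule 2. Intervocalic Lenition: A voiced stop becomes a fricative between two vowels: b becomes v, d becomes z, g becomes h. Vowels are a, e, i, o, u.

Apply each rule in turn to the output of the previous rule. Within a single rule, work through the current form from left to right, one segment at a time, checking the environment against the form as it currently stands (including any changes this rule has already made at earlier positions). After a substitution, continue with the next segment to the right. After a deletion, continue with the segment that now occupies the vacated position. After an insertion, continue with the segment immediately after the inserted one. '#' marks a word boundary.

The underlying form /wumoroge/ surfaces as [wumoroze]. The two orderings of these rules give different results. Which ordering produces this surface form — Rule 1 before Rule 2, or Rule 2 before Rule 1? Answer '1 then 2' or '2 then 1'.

Order 1 then 2:
  1 Velar Fronting: [wumoroge] → [wumorode]
  2 Intervocalic Lenition: [wumorode] → [wumoroze]
  result: [wumoroze]
Order 2 then 1:
  2 Intervocalic Lenition: [wumoroge] → [wumorohe]
  1 Velar Fronting: no change — [wumorohe]
  result: [wumorohe]

1 then 2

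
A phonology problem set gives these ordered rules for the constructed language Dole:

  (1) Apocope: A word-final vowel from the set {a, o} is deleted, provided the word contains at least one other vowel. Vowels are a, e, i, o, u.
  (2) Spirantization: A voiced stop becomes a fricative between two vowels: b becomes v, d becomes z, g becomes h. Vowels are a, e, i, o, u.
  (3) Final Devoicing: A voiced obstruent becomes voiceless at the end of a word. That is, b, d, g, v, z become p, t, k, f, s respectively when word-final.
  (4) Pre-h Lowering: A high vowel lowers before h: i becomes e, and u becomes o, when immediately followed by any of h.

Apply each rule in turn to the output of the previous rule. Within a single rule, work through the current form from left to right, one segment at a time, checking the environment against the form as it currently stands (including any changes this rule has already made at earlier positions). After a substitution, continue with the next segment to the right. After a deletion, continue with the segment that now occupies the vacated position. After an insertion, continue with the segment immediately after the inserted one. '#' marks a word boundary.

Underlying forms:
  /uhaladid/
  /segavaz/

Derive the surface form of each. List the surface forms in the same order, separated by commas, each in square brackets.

[ohalazit], [sehavas]

/uhaladid/:
  (1) Apocope: no change — [uhaladid]
  (2) Spirantization: [uhaladid] → [uhalazid]
  (3) Final Devoicing: [uhalazid] → [uhalazit]
  (4) Pre-h Lowering: [uhalazit] → [ohalazit]
/segavaz/:
  (1) Apocope: no change — [segavaz]
  (2) Spirantization: [segavaz] → [sehavaz]
  (3) Final Devoicing: [sehavaz] → [sehavas]
  (4) Pre-h Lowering: no change — [sehavas]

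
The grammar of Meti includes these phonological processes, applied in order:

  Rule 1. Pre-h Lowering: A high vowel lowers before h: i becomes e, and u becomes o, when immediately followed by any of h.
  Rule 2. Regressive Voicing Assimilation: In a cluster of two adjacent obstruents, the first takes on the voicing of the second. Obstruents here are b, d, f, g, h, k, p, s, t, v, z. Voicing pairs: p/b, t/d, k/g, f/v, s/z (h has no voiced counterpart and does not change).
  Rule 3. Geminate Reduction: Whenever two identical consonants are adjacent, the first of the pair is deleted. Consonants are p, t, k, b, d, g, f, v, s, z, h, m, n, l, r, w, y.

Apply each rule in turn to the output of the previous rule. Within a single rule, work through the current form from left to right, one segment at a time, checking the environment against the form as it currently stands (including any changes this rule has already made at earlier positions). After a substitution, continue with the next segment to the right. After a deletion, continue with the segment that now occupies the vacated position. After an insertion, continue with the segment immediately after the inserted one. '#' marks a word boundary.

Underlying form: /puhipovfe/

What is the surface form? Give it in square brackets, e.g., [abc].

[pohipofe]

Rule 1 Pre-h Lowering: [puhipovfe] → [pohipovfe]
Rule 2 Regressive Voicing Assimilation: [pohipovfe] → [pohipoffe]
Rule 3 Geminate Reduction: [pohipoffe] → [pohipofe]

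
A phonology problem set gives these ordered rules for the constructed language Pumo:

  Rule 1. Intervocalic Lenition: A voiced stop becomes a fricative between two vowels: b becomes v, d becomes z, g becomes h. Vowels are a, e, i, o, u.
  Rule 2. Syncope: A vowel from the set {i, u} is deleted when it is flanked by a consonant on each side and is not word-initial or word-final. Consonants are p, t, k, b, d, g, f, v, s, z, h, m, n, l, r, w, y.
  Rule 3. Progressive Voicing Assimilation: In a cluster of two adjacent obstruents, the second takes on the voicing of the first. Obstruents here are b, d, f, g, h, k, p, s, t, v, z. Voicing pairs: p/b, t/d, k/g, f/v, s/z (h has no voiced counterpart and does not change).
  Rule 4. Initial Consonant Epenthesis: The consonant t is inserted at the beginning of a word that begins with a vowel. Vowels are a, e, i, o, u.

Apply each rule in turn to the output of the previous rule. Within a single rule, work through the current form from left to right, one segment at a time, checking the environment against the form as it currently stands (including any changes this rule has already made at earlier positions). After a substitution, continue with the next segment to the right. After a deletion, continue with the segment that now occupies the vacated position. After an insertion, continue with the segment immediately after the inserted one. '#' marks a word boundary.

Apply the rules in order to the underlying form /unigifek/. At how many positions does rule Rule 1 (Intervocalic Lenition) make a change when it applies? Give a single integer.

Rule 1 Intervocalic Lenition: [unigifek] → [unihifek]
Rule 2 Syncope: [unihifek] → [unhfek]
Rule 3 Progressive Voicing Assimilation: no change — [unhfek]
Rule 4 Initial Consonant Epenthesis: [unhfek] → [tunhfek]
Rule Rule 1 changed 1 position(s).

1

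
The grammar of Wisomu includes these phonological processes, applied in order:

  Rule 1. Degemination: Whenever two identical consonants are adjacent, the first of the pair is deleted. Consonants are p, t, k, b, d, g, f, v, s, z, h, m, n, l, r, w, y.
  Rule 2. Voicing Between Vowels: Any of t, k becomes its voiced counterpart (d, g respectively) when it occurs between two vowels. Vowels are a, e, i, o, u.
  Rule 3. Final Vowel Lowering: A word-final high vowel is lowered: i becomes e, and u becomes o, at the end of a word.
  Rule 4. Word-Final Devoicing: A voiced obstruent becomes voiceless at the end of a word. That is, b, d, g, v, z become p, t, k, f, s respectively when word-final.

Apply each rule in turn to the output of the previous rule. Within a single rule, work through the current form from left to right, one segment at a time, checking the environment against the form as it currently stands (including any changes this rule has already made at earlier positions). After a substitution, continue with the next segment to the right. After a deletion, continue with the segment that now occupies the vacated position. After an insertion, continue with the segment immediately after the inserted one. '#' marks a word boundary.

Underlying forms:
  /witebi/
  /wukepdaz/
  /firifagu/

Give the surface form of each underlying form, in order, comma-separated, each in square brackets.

[widebe], [wugepdas], [firifago]

/witebi/:
  Rule 1 Degemination: no change — [witebi]
  Rule 2 Voicing Between Vowels: [witebi] → [widebi]
  Rule 3 Final Vowel Lowering: [widebi] → [widebe]
  Rule 4 Word-Final Devoicing: no change — [widebe]
/wukepdaz/:
  Rule 1 Degemination: no change — [wukepdaz]
  Rule 2 Voicing Between Vowels: [wukepdaz] → [wugepdaz]
  Rule 3 Final Vowel Lowering: no change — [wugepdaz]
  Rule 4 Word-Final Devoicing: [wugepdaz] → [wugepdas]
/firifagu/:
  Rule 1 Degemination: no change — [firifagu]
  Rule 2 Voicing Between Vowels: no change — [firifagu]
  Rule 3 Final Vowel Lowering: [firifagu] → [firifago]
  Rule 4 Word-Final Devoicing: no change — [firifago]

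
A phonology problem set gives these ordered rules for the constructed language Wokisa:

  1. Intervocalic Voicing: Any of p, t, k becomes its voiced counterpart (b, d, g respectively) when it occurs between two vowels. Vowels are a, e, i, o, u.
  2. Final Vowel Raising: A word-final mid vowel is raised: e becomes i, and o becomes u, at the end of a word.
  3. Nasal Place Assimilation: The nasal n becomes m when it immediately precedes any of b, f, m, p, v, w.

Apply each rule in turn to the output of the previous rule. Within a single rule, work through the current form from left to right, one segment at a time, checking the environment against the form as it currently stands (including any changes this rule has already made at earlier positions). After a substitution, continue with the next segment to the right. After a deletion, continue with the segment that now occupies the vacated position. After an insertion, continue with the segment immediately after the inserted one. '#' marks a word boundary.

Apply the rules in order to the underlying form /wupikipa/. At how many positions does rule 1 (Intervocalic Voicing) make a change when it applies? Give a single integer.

1 Intervocalic Voicing: [wupikipa] → [wubigiba]
2 Final Vowel Raising: no change — [wubigiba]
3 Nasal Place Assimilation: no change — [wubigiba]
Rule 1 changed 3 position(s).

3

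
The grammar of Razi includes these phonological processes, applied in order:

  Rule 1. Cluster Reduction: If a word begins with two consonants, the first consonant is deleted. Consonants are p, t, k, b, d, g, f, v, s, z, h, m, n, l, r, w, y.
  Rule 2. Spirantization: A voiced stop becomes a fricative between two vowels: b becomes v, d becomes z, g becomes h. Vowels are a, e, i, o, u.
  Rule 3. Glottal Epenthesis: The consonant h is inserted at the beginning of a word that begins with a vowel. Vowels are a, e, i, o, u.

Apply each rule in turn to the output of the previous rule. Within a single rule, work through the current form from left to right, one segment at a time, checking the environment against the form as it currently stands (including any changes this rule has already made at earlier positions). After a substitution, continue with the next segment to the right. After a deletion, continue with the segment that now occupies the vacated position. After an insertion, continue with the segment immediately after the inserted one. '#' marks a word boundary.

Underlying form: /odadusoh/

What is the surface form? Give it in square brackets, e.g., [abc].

Rule 1 Cluster Reduction: no change — [odadusoh]
Rule 2 Spirantization: [odadusoh] → [ozazusoh]
Rule 3 Glottal Epenthesis: [ozazusoh] → [hozazusoh]

[hozazusoh]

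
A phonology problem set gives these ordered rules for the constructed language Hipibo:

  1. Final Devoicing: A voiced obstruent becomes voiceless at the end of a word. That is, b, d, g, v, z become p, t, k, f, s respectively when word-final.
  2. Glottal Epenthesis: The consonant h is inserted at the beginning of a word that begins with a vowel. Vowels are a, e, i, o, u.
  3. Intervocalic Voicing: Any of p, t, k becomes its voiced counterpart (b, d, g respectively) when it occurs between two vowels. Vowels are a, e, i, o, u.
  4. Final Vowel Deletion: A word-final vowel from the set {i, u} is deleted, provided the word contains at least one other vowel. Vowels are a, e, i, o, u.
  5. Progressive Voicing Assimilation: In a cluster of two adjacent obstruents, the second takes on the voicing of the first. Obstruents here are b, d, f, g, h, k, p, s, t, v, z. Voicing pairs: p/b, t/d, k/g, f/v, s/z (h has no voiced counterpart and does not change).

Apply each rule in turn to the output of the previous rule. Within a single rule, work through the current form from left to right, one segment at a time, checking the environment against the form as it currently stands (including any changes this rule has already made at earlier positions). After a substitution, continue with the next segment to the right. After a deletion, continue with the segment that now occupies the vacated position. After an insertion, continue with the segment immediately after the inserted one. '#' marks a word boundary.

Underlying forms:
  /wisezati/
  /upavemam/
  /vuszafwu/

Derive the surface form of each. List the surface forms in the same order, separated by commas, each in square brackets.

[wisezad], [hubavemam], [vussafw]

/wisezati/:
  1 Final Devoicing: no change — [wisezati]
  2 Glottal Epenthesis: no change — [wisezati]
  3 Intervocalic Voicing: [wisezati] → [wisezadi]
  4 Final Vowel Deletion: [wisezadi] → [wisezad]
  5 Progressive Voicing Assimilation: no change — [wisezad]
/upavemam/:
  1 Final Devoicing: no change — [upavemam]
  2 Glottal Epenthesis: [upavemam] → [hupavemam]
  3 Intervocalic Voicing: [hupavemam] → [hubavemam]
  4 Final Vowel Deletion: no change — [hubavemam]
  5 Progressive Voicing Assimilation: no change — [hubavemam]
/vuszafwu/:
  1 Final Devoicing: no change — [vuszafwu]
  2 Glottal Epenthesis: no change — [vuszafwu]
  3 Intervocalic Voicing: no change — [vuszafwu]
  4 Final Vowel Deletion: [vuszafwu] → [vuszafw]
  5 Progressive Voicing Assimilation: [vuszafw] → [vussafw]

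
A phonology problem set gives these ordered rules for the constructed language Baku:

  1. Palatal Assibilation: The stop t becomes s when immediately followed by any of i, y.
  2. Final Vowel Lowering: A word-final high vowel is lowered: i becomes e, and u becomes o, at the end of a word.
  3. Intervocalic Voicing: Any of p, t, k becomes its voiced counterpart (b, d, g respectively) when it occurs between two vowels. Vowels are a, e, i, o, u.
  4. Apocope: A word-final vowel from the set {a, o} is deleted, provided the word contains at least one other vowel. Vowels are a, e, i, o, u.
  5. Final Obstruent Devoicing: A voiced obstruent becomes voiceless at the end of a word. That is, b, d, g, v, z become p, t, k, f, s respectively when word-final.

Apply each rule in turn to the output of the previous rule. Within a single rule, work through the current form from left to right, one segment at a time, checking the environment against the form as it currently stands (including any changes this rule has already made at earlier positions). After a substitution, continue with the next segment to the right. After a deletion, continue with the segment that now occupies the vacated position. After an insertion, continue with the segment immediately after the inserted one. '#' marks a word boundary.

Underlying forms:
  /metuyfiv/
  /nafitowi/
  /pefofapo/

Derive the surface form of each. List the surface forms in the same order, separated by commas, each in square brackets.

/metuyfiv/:
  1 Palatal Assibilation: no change — [metuyfiv]
  2 Final Vowel Lowering: no change — [metuyfiv]
  3 Intervocalic Voicing: [metuyfiv] → [meduyfiv]
  4 Apocope: no change — [meduyfiv]
  5 Final Obstruent Devoicing: [meduyfiv] → [meduyfif]
/nafitowi/:
  1 Palatal Assibilation: no change — [nafitowi]
  2 Final Vowel Lowering: [nafitowi] → [nafitowe]
  3 Intervocalic Voicing: [nafitowe] → [nafidowe]
  4 Apocope: no change — [nafidowe]
  5 Final Obstruent Devoicing: no change — [nafidowe]
/pefofapo/:
  1 Palatal Assibilation: no change — [pefofapo]
  2 Final Vowel Lowering: no change — [pefofapo]
  3 Intervocalic Voicing: [pefofapo] → [pefofabo]
  4 Apocope: [pefofabo] → [pefofab]
  5 Final Obstruent Devoicing: [pefofab] → [pefofap]

[meduyfif], [nafidowe], [pefofap]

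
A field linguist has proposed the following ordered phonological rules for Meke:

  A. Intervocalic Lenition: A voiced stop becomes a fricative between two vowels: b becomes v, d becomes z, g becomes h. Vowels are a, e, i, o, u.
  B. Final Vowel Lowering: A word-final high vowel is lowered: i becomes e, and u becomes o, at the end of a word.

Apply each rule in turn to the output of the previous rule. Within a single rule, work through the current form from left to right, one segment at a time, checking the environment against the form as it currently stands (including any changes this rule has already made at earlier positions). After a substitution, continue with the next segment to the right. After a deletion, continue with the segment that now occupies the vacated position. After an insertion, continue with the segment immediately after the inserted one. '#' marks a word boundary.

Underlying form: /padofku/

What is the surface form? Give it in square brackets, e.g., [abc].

[pazofko]

A Intervocalic Lenition: [padofku] → [pazofku]
B Final Vowel Lowering: [pazofku] → [pazofko]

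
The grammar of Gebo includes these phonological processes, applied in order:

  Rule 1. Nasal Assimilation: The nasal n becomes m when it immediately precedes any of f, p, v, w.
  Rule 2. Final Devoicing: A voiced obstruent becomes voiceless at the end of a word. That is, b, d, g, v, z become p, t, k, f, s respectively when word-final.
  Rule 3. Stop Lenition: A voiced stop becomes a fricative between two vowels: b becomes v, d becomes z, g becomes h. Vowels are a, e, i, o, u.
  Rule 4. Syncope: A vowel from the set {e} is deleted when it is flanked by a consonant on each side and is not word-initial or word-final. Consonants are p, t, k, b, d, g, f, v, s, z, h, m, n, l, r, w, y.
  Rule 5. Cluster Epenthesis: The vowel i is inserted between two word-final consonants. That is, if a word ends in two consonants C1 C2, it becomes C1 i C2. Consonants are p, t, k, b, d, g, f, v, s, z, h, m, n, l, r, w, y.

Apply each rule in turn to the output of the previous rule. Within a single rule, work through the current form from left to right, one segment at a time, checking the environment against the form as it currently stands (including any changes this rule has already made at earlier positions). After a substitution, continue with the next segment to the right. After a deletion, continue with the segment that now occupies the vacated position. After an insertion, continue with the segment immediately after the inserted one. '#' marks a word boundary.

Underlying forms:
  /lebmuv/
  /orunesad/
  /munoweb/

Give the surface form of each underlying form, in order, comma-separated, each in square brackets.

[lbmuf], [orunsat], [munowip]

/lebmuv/:
  Rule 1 Nasal Assimilation: no change — [lebmuv]
  Rule 2 Final Devoicing: [lebmuv] → [lebmuf]
  Rule 3 Stop Lenition: no change — [lebmuf]
  Rule 4 Syncope: [lebmuf] → [lbmuf]
  Rule 5 Cluster Epenthesis: no change — [lbmuf]
/orunesad/:
  Rule 1 Nasal Assimilation: no change — [orunesad]
  Rule 2 Final Devoicing: [orunesad] → [orunesat]
  Rule 3 Stop Lenition: no change — [orunesat]
  Rule 4 Syncope: [orunesat] → [orunsat]
  Rule 5 Cluster Epenthesis: no change — [orunsat]
/munoweb/:
  Rule 1 Nasal Assimilation: no change — [munoweb]
  Rule 2 Final Devoicing: [munoweb] → [munowep]
  Rule 3 Stop Lenition: no change — [munowep]
  Rule 4 Syncope: [munowep] → [munowp]
  Rule 5 Cluster Epenthesis: [munowp] → [munowip]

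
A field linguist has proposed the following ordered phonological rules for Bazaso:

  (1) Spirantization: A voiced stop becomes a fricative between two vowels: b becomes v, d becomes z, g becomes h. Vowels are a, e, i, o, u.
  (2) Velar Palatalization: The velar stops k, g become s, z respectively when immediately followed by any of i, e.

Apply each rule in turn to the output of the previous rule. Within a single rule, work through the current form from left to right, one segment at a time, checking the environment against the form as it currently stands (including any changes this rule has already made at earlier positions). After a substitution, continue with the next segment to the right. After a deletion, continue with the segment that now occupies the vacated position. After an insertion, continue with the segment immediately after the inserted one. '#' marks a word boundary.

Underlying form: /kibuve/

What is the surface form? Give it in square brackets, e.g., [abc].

(1) Spirantization: [kibuve] → [kivuve]
(2) Velar Palatalization: [kivuve] → [sivuve]

[sivuve]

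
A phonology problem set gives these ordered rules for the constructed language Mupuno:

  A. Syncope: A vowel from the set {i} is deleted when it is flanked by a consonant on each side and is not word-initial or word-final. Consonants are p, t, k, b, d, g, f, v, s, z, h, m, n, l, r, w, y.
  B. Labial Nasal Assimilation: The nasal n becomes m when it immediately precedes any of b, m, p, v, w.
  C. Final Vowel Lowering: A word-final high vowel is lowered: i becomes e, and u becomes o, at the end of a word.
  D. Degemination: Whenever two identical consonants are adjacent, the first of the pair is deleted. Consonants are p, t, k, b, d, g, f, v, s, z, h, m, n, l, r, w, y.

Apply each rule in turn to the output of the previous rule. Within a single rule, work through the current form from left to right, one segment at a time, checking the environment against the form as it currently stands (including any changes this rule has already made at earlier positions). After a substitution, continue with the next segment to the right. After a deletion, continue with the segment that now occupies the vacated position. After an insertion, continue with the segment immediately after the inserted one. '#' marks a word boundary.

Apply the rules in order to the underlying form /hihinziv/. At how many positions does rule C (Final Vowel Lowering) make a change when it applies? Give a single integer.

A Syncope: [hihinziv] → [hhnzv]
B Labial Nasal Assimilation: no change — [hhnzv]
C Final Vowel Lowering: no change — [hhnzv]
D Degemination: [hhnzv] → [hnzv]
Rule C changed 0 position(s).

0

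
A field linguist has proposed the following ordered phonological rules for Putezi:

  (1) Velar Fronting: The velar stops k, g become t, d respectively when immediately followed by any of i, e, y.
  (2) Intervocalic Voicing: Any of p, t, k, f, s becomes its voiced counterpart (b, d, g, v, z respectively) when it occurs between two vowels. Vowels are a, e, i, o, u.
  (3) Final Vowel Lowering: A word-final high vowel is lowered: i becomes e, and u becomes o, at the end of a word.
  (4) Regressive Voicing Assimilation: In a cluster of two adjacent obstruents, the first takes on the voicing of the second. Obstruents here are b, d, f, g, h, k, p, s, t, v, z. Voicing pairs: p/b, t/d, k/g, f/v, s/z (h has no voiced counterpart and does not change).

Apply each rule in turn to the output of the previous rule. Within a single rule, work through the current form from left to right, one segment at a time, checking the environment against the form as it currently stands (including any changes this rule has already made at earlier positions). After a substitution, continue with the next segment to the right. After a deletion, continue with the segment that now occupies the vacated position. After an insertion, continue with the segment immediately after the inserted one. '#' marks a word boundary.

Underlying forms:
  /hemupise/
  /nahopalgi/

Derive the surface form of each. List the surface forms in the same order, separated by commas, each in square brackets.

/hemupise/:
  (1) Velar Fronting: no change — [hemupise]
  (2) Intervocalic Voicing: [hemupise] → [hemubize]
  (3) Final Vowel Lowering: no change — [hemubize]
  (4) Regressive Voicing Assimilation: no change — [hemubize]
/nahopalgi/:
  (1) Velar Fronting: [nahopalgi] → [nahopaldi]
  (2) Intervocalic Voicing: [nahopaldi] → [nahobaldi]
  (3) Final Vowel Lowering: [nahobaldi] → [nahobalde]
  (4) Regressive Voicing Assimilation: no change — [nahobalde]

[hemubize], [nahobalde]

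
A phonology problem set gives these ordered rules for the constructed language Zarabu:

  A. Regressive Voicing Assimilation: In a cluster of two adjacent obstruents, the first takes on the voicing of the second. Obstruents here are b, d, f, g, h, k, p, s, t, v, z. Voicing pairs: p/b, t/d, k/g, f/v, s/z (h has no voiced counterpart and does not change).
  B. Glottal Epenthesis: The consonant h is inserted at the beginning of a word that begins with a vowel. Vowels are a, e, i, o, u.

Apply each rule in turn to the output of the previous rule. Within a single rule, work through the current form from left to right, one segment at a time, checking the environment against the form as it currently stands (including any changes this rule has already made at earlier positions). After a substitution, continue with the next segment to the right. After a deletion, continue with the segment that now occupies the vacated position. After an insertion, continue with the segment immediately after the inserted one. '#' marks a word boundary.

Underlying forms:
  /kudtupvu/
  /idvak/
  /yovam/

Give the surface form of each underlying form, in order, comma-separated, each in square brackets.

[kuttubvu], [hidvak], [yovam]

/kudtupvu/:
  A Regressive Voicing Assimilation: [kudtupvu] → [kuttubvu]
  B Glottal Epenthesis: no change — [kuttubvu]
/idvak/:
  A Regressive Voicing Assimilation: no change — [idvak]
  B Glottal Epenthesis: [idvak] → [hidvak]
/yovam/:
  A Regressive Voicing Assimilation: no change — [yovam]
  B Glottal Epenthesis: no change — [yovam]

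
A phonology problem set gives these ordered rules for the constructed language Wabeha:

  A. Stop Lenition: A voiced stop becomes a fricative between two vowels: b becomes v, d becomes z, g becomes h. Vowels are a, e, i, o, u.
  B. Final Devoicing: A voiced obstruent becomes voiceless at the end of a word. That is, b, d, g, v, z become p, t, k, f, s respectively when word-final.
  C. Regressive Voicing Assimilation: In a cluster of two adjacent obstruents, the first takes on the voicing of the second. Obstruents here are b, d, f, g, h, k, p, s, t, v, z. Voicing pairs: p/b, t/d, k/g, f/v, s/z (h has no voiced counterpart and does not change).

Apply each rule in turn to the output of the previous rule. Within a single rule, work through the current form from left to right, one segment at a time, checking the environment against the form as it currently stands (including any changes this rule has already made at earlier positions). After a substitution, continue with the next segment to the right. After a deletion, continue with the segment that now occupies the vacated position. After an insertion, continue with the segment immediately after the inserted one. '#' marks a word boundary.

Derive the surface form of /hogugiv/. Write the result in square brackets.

[hohuhif]

A Stop Lenition: [hogugiv] → [hohuhiv]
B Final Devoicing: [hohuhiv] → [hohuhif]
C Regressive Voicing Assimilation: no change — [hohuhif]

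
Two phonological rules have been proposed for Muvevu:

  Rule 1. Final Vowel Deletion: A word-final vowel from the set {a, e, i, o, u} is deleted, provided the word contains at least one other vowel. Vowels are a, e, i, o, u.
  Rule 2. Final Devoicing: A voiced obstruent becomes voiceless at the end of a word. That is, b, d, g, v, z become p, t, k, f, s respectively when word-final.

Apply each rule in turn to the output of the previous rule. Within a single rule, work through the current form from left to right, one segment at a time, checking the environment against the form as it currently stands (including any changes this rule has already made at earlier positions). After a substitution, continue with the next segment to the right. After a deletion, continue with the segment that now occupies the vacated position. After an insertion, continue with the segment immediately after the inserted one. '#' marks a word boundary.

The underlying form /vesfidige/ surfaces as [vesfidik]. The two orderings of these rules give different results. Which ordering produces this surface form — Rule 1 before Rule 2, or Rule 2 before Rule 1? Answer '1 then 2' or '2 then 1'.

1 then 2

Order 1 then 2:
  1 Final Vowel Deletion: [vesfidige] → [vesfidig]
  2 Final Devoicing: [vesfidig] → [vesfidik]
  result: [vesfidik]
Order 2 then 1:
  2 Final Devoicing: no change — [vesfidige]
  1 Final Vowel Deletion: [vesfidige] → [vesfidig]
  result: [vesfidig]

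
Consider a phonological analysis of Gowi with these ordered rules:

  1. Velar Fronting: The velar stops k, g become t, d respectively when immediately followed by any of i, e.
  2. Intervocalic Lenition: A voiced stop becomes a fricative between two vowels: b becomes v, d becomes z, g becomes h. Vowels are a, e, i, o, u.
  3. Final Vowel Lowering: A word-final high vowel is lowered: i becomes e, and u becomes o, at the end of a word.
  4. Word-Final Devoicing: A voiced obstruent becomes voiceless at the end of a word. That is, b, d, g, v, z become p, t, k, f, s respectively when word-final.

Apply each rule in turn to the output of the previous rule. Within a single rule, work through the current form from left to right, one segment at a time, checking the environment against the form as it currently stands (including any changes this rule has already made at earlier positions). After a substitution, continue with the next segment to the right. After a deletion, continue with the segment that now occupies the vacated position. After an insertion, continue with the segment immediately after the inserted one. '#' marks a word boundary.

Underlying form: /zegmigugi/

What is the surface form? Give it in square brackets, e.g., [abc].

[zegmihuze]

1 Velar Fronting: [zegmigugi] → [zegmigudi]
2 Intervocalic Lenition: [zegmigudi] → [zegmihuzi]
3 Final Vowel Lowering: [zegmihuzi] → [zegmihuze]
4 Word-Final Devoicing: no change — [zegmihuze]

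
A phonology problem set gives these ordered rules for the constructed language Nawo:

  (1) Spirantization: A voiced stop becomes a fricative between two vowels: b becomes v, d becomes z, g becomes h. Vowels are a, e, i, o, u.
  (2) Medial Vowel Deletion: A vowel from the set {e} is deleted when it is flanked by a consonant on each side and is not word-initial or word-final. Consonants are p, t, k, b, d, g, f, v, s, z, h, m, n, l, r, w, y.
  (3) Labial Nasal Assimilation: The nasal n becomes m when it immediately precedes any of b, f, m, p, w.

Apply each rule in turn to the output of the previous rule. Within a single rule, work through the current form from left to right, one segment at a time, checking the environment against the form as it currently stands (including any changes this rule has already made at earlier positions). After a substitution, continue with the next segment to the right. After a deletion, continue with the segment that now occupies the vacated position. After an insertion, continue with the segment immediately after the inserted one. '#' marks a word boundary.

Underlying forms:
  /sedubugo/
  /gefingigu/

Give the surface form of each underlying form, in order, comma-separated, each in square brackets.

[szuvuho], [gfingihu]

/sedubugo/:
  (1) Spirantization: [sedubugo] → [sezuvuho]
  (2) Medial Vowel Deletion: [sezuvuho] → [szuvuho]
  (3) Labial Nasal Assimilation: no change — [szuvuho]
/gefingigu/:
  (1) Spirantization: [gefingigu] → [gefingihu]
  (2) Medial Vowel Deletion: [gefingihu] → [gfingihu]
  (3) Labial Nasal Assimilation: no change — [gfingihu]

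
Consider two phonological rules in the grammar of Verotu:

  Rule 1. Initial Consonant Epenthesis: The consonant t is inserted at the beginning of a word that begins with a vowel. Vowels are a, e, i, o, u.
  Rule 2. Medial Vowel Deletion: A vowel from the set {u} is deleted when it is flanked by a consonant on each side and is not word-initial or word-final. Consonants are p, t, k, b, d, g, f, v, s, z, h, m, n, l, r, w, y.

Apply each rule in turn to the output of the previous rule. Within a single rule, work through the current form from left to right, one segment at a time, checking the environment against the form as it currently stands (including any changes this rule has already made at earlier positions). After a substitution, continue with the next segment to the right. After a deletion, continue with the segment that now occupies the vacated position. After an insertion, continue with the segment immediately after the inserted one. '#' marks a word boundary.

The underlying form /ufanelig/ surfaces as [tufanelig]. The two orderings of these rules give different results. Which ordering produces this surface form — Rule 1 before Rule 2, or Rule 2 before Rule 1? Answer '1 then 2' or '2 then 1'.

2 then 1

Order 1 then 2:
  1 Initial Consonant Epenthesis: [ufanelig] → [tufanelig]
  2 Medial Vowel Deletion: [tufanelig] → [tfanelig]
  result: [tfanelig]
Order 2 then 1:
  2 Medial Vowel Deletion: no change — [ufanelig]
  1 Initial Consonant Epenthesis: [ufanelig] → [tufanelig]
  result: [tufanelig]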